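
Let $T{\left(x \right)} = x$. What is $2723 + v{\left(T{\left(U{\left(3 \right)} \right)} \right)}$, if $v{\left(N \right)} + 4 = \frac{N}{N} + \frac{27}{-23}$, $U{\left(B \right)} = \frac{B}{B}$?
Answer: $\frac{62533}{23} \approx 2718.8$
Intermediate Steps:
$U{\left(B \right)} = 1$
$v{\left(N \right)} = - \frac{96}{23}$ ($v{\left(N \right)} = -4 + \left(\frac{N}{N} + \frac{27}{-23}\right) = -4 + \left(1 + 27 \left(- \frac{1}{23}\right)\right) = -4 + \left(1 - \frac{27}{23}\right) = -4 - \frac{4}{23} = - \frac{96}{23}$)
$2723 + v{\left(T{\left(U{\left(3 \right)} \right)} \right)} = 2723 - \frac{96}{23} = \frac{62533}{23}$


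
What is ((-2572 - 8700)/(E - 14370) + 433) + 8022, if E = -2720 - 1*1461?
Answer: 156859977/18551 ≈ 8455.6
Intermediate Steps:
E = -4181 (E = -2720 - 1461 = -4181)
((-2572 - 8700)/(E - 14370) + 433) + 8022 = ((-2572 - 8700)/(-4181 - 14370) + 433) + 8022 = (-11272/(-18551) + 433) + 8022 = (-11272*(-1/18551) + 433) + 8022 = (11272/18551 + 433) + 8022 = 8043855/18551 + 8022 = 156859977/18551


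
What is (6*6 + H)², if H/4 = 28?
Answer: 21904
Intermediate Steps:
H = 112 (H = 4*28 = 112)
(6*6 + H)² = (6*6 + 112)² = (36 + 112)² = 148² = 21904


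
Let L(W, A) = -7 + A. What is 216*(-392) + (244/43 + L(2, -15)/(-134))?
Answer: -243923211/2881 ≈ -84666.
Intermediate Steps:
216*(-392) + (244/43 + L(2, -15)/(-134)) = 216*(-392) + (244/43 + (-7 - 15)/(-134)) = -84672 + (244*(1/43) - 22*(-1/134)) = -84672 + (244/43 + 11/67) = -84672 + 16821/2881 = -243923211/2881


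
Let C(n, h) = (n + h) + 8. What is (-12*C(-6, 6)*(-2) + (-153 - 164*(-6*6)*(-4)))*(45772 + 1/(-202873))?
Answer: -218933733970035/202873 ≈ -1.0792e+9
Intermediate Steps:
C(n, h) = 8 + h + n (C(n, h) = (h + n) + 8 = 8 + h + n)
(-12*C(-6, 6)*(-2) + (-153 - 164*(-6*6)*(-4)))*(45772 + 1/(-202873)) = (-12*(8 + 6 - 6)*(-2) + (-153 - 164*(-6*6)*(-4)))*(45772 + 1/(-202873)) = (-12*8*(-2) + (-153 - (-5904)*(-4)))*(45772 - 1/202873) = (-96*(-2) + (-153 - 164*144))*(9285902955/202873) = (192 + (-153 - 23616))*(9285902955/202873) = (192 - 23769)*(9285902955/202873) = -23577*9285902955/202873 = -218933733970035/202873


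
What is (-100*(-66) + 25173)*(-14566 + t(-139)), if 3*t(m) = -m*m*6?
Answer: -1690577784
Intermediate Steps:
t(m) = -2*m**2 (t(m) = (-m*m*6)/3 = (-m**2*6)/3 = (-6*m**2)/3 = -2*m**2)
(-100*(-66) + 25173)*(-14566 + t(-139)) = (-100*(-66) + 25173)*(-14566 - 2*(-139)**2) = (6600 + 25173)*(-14566 - 2*19321) = 31773*(-14566 - 38642) = 31773*(-53208) = -1690577784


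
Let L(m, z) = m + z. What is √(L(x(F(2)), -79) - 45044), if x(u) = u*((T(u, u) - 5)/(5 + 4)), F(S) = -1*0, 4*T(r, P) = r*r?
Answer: 13*I*√267 ≈ 212.42*I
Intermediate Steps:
T(r, P) = r²/4 (T(r, P) = (r*r)/4 = r²/4)
F(S) = 0
x(u) = u*(-5/9 + u²/36) (x(u) = u*((u²/4 - 5)/(5 + 4)) = u*((-5 + u²/4)/9) = u*((-5 + u²/4)*(⅑)) = u*(-5/9 + u²/36))
√(L(x(F(2)), -79) - 45044) = √(((1/36)*0*(-20 + 0²) - 79) - 45044) = √(((1/36)*0*(-20 + 0) - 79) - 45044) = √(((1/36)*0*(-20) - 79) - 45044) = √((0 - 79) - 45044) = √(-79 - 45044) = √(-45123) = 13*I*√267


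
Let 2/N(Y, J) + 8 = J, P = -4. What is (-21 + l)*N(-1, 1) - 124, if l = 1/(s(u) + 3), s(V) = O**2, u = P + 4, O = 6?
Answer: -32216/273 ≈ -118.01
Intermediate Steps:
N(Y, J) = 2/(-8 + J)
u = 0 (u = -4 + 4 = 0)
s(V) = 36 (s(V) = 6**2 = 36)
l = 1/39 (l = 1/(36 + 3) = 1/39 ≈ 0.025641)
(-21 + l)*N(-1, 1) - 124 = (-21 + 1/39)*(2/(-8 + 1)) - 124 = -1636/(39*(-7)) - 124 = -1636*(-1)/(39*7) - 124 = -818/39*(-2/7) - 124 = 1636/273 - 124 = -32216/273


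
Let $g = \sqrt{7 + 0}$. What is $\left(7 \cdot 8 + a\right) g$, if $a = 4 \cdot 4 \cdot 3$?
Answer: $104 \sqrt{7} \approx 275.16$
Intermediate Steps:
$g = \sqrt{7} \approx 2.6458$
$a = 48$ ($a = 16 \cdot 3 = 48$)
$\left(7 \cdot 8 + a\right) g = \left(7 \cdot 8 + 48\right) \sqrt{7} = \left(56 + 48\right) \sqrt{7} = 104 \sqrt{7}$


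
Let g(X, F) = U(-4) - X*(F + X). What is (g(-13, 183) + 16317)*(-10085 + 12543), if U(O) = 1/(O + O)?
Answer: 182156235/4 ≈ 4.5539e+7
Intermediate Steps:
U(O) = 1/(2*O)
g(X, F) = -⅛ - X*(F + X) (g(X, F) = (½)/(-4) - X*(F + X) = (½)*(-¼) - X*(F + X) = -⅛ - X*(F + X))
(g(-13, 183) + 16317)*(-10085 + 12543) = ((-⅛ - 1*(-13)² - 1*183*(-13)) + 16317)*(-10085 + 12543) = ((-⅛ - 1*169 + 2379) + 16317)*2458 = ((-⅛ - 169 + 2379) + 16317)*2458 = (17679/8 + 16317)*2458 = (148215/8)*2458 = 182156235/4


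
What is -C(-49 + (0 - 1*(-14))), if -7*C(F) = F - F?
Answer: 0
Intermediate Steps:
C(F) = 0 (C(F) = -(F - F)/7 = -⅐*0 = 0)
-C(-49 + (0 - 1*(-14))) = -1*0 = 0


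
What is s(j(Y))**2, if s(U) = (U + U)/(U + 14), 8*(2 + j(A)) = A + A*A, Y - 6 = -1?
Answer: 4/81 ≈ 0.049383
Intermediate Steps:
Y = 5 (Y = 6 - 1 = 5)
j(A) = -2 + A/8 + A**2/8 (j(A) = -2 + (A + A*A)/8 = -2 + (A + A**2)/8 = -2 + (A/8 + A**2/8) = -2 + A/8 + A**2/8)
s(U) = 2*U/(14 + U) (s(U) = (2*U)/(14 + U) = 2*U/(14 + U))
s(j(Y))**2 = (2*(-2 + (1/8)*5 + (1/8)*5**2)/(14 + (-2 + (1/8)*5 + (1/8)*5**2)))**2 = (2*(-2 + 5/8 + (1/8)*25)/(14 + (-2 + 5/8 + (1/8)*25)))**2 = (2*(-2 + 5/8 + 25/8)/(14 + (-2 + 5/8 + 25/8)))**2 = (2*(7/4)/(14 + 7/4))**2 = (2*(7/4)/(63/4))**2 = (2*(7/4)*(4/63))**2 = (2/9)**2 = 4/81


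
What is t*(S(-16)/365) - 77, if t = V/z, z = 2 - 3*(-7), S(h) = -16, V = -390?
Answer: -128035/1679 ≈ -76.257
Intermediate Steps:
z = 23 (z = 2 + 21 = 23)
t = -390/23 ≈ -16.957
t*(S(-16)/365) - 77 = -(-6240)/(23*365) - 77 = -390/23*(-16/365) - 77 = 1248/1679 - 77 = -128035/1679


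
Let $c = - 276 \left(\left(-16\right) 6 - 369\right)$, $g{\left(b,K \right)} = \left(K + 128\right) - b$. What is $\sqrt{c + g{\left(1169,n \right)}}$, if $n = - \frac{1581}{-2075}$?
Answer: $\frac{\sqrt{21924201498}}{415} \approx 356.79$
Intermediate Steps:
$n = \frac{1581}{2075}$ ($n = \left(-1581\right) \left(- \frac{1}{2075}\right) = \frac{1581}{2075} \approx 0.76193$)
$g{\left(b,K \right)} = 128 + K - b$ ($g{\left(b,K \right)} = \left(128 + K\right) - b = 128 + K - b$)
$c = 128340$ ($c = - 276 \left(-96 - 369\right) = \left(-276\right) \left(-465\right) = 128340$)
$\sqrt{c + g{\left(1169,n \right)}} = \sqrt{128340 + \left(128 + \frac{1581}{2075} - 1169\right)} = \sqrt{128340 - \frac{2158494}{2075}} = \sqrt{\frac{264147006}{2075}} = \frac{\sqrt{21924201498}}{415}$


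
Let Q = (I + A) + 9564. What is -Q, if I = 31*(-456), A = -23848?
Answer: 28420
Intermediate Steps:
I = -14136
Q = -28420 (Q = (-14136 - 23848) + 9564 = -37984 + 9564 = -28420)
-Q = -1*(-28420) = 28420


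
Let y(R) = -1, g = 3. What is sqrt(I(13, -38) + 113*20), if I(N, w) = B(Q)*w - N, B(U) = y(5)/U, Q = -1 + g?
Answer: sqrt(2266) ≈ 47.603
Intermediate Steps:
Q = 2 (Q = -1 + 3 = 2)
B(U) = -1/U
I(N, w) = -N - w/2 (I(N, w) = (-1/2)*w - N = (-1*1/2)*w - N = -w/2 - N = -N - w/2)
sqrt(I(13, -38) + 113*20) = sqrt((-1*13 - 1/2*(-38)) + 113*20) = sqrt((-13 + 19) + 2260) = sqrt(6 + 2260) = sqrt(2266)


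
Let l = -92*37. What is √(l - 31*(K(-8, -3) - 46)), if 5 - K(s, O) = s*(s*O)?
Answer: 7*I*√165 ≈ 89.917*I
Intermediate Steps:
K(s, O) = 5 - O*s² (K(s, O) = 5 - s*s*O = 5 - s*O*s = 5 - O*s²)
l = -3404
√(l - 31*(K(-8, -3) - 46)) = √(-3404 - 31*((5 - 1*(-3)*(-8)²) - 46)) = √(-3404 - 31*((5 - 1*(-3)*64) - 46)) = √(-3404 - 31*((5 + 192) - 46)) = √(-3404 - 31*(197 - 46)) = √(-3404 - 31*151) = √(-3404 - 4681) = √(-8085) = 7*I*√165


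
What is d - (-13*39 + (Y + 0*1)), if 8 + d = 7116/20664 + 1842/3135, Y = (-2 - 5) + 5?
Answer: 903221483/1799490 ≈ 501.93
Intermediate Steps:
Y = -2 (Y = -7 + 5 = -2)
d = -12718927/1799490 (d = -8 + (7116/20664 + 1842/3135) = -8 + (7116*(1/20664) + 1842*(1/3135)) = -8 + (593/1722 + 614/1045) = -8 + 1676993/1799490 = -12718927/1799490 ≈ -7.0681)
d - (-13*39 + (Y + 0*1)) = -12718927/1799490 - (-13*39 + (-2 + 0*1)) = -12718927/1799490 - (-507 + (-2 + 0)) = -12718927/1799490 - (-507 - 2) = -12718927/1799490 - 1*(-509) = -12718927/1799490 + 509 = 903221483/1799490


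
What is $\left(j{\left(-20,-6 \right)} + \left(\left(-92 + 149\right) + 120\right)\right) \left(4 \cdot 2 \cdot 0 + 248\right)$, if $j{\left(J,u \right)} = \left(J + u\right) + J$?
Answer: $32488$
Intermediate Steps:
$j{\left(J,u \right)} = u + 2 J$
$\left(j{\left(-20,-6 \right)} + \left(\left(-92 + 149\right) + 120\right)\right) \left(4 \cdot 2 \cdot 0 + 248\right) = \left(\left(-6 + 2 \left(-20\right)\right) + \left(\left(-92 + 149\right) + 120\right)\right) \left(4 \cdot 2 \cdot 0 + 248\right) = \left(\left(-6 - 40\right) + \left(57 + 120\right)\right) \left(8 \cdot 0 + 248\right) = \left(-46 + 177\right) \left(0 + 248\right) = 131 \cdot 248 = 32488$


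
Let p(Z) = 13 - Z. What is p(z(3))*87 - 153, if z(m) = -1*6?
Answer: 1500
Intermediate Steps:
z(m) = -6
p(z(3))*87 - 153 = (13 - 1*(-6))*87 - 153 = (13 + 6)*87 - 153 = 19*87 - 153 = 1653 - 153 = 1500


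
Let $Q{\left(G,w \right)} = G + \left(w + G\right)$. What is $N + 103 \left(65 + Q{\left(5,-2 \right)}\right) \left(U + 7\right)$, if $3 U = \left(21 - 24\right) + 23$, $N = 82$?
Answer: $\frac{308525}{3} \approx 1.0284 \cdot 10^{5}$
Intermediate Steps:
$Q{\left(G,w \right)} = w + 2 G$ ($Q{\left(G,w \right)} = G + \left(G + w\right) = w + 2 G$)
$U = \frac{20}{3}$ ($U = \frac{\left(21 - 24\right) + 23}{3} = \frac{-3 + 23}{3} = \frac{1}{3} \cdot 20 = \frac{20}{3} \approx 6.6667$)
$N + 103 \left(65 + Q{\left(5,-2 \right)}\right) \left(U + 7\right) = 82 + 103 \left(65 + \left(-2 + 2 \cdot 5\right)\right) \left(\frac{20}{3} + 7\right) = 82 + 103 \left(65 + \left(-2 + 10\right)\right) \frac{41}{3} = 82 + 103 \left(65 + 8\right) \frac{41}{3} = 82 + 103 \cdot 73 \cdot \frac{41}{3} = 82 + 103 \cdot \frac{2993}{3} = 82 + \frac{308279}{3} = \frac{308525}{3}$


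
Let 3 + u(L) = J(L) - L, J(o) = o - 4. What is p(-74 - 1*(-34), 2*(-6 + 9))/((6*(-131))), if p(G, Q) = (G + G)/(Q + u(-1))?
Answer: -40/393 ≈ -0.10178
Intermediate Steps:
J(o) = -4 + o
u(L) = -7 (u(L) = -3 + ((-4 + L) - L) = -3 - 4 = -7)
p(G, Q) = 2*G/(-7 + Q) (p(G, Q) = (G + G)/(Q - 7) = (2*G)/(-7 + Q) = 2*G/(-7 + Q))
p(-74 - 1*(-34), 2*(-6 + 9))/((6*(-131))) = (2*(-74 - 1*(-34))/(-7 + 2*(-6 + 9)))/((6*(-131))) = (2*(-74 + 34)/(-7 + 2*3))/(-786) = (2*(-40)/(-7 + 6))*(-1/786) = (2*(-40)/(-1))*(-1/786) = (2*(-40)*(-1))*(-1/786) = 80*(-1/786) = -40/393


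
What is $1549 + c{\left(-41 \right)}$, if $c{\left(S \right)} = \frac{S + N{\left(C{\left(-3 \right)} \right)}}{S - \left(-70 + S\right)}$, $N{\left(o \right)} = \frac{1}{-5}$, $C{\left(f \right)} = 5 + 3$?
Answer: $\frac{270972}{175} \approx 1548.4$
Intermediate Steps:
$C{\left(f \right)} = 8$
$N{\left(o \right)} = - \frac{1}{5}$
$c{\left(S \right)} = - \frac{1}{350} + \frac{S}{70}$ ($c{\left(S \right)} = \frac{S - \frac{1}{5}}{S - \left(-70 + S\right)} = \frac{- \frac{1}{5} + S}{70} = \left(- \frac{1}{5} + S\right) \frac{1}{70} = - \frac{1}{350} + \frac{S}{70}$)
$1549 + c{\left(-41 \right)} = 1549 + \left(- \frac{1}{350} + \frac{1}{70} \left(-41\right)\right) = 1549 - \frac{103}{175} = \frac{270972}{175}$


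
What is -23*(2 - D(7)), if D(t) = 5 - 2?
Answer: 23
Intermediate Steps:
D(t) = 3
-23*(2 - D(7)) = -23*(2 - 1*3) = -23*(2 - 3) = -23*(-1) = 23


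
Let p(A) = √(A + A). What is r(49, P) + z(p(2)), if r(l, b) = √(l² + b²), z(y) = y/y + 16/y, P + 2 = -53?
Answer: 9 + √5426 ≈ 82.661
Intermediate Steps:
p(A) = √2*√A (p(A) = √(2*A) = √2*√A)
P = -55 (P = -2 - 53 = -55)
z(y) = 1 + 16/y
r(l, b) = √(b² + l²)
r(49, P) + z(p(2)) = √((-55)² + 49²) + (16 + √2*√2)/((√2*√2)) = √(3025 + 2401) + (16 + 2)/2 = √5426 + (½)*18 = √5426 + 9 = 9 + √5426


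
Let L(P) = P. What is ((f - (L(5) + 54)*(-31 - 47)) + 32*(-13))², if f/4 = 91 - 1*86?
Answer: 17690436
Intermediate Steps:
f = 20 (f = 4*(91 - 1*86) = 4*(91 - 86) = 4*5 = 20)
((f - (L(5) + 54)*(-31 - 47)) + 32*(-13))² = ((20 - (5 + 54)*(-31 - 47)) + 32*(-13))² = ((20 - 59*(-78)) - 416)² = ((20 - 1*(-4602)) - 416)² = ((20 + 4602) - 416)² = (4622 - 416)² = 4206² = 17690436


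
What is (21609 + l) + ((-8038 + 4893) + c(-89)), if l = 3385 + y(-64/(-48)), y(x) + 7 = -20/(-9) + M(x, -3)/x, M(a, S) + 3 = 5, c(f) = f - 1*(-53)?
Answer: 392575/18 ≈ 21810.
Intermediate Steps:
c(f) = 53 + f (c(f) = f + 53 = 53 + f)
M(a, S) = 2 (M(a, S) = -3 + 5 = 2)
y(x) = -43/9 + 2/x (y(x) = -7 + (-20/(-9) + 2/x) = -7 + (-20*(-⅑) + 2/x) = -7 + (20/9 + 2/x) = -43/9 + 2/x)
l = 60871/18 (l = 3385 + (-43/9 + 2/((-64/(-48)))) = 3385 + (-43/9 + 2/((-64*(-1/48)))) = 3385 + (-43/9 + 2/(4/3)) = 3385 + (-43/9 + 2*(¾)) = 3385 + (-43/9 + 3/2) = 3385 - 59/18 = 60871/18 ≈ 3381.7)
(21609 + l) + ((-8038 + 4893) + c(-89)) = (21609 + 60871/18) + ((-8038 + 4893) + (53 - 89)) = 449833/18 + (-3145 - 36) = 449833/18 - 3181 = 392575/18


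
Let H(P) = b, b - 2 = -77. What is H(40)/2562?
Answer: -25/854 ≈ -0.029274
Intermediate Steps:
b = -75 (b = 2 - 77 = -75)
H(P) = -75
H(40)/2562 = -75/2562 = -75*1/2562 = -25/854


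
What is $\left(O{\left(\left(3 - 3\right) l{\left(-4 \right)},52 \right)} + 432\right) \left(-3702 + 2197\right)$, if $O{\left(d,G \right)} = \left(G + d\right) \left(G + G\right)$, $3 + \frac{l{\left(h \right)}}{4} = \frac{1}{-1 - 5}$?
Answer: $-8789200$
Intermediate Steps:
$l{\left(h \right)} = - \frac{38}{3}$ ($l{\left(h \right)} = -12 + \frac{4}{-1 - 5} = -12 + \frac{4}{-6} = -12 + 4 \left(- \frac{1}{6}\right) = -12 - \frac{2}{3} = - \frac{38}{3}$)
$O{\left(d,G \right)} = 2 G \left(G + d\right)$ ($O{\left(d,G \right)} = \left(G + d\right) 2 G = 2 G \left(G + d\right)$)
$\left(O{\left(\left(3 - 3\right) l{\left(-4 \right)},52 \right)} + 432\right) \left(-3702 + 2197\right) = \left(2 \cdot 52 \left(52 + \left(3 - 3\right) \left(- \frac{38}{3}\right)\right) + 432\right) \left(-3702 + 2197\right) = \left(2 \cdot 52 \left(52 + 0 \left(- \frac{38}{3}\right)\right) + 432\right) \left(-1505\right) = \left(2 \cdot 52 \left(52 + 0\right) + 432\right) \left(-1505\right) = \left(2 \cdot 52 \cdot 52 + 432\right) \left(-1505\right) = \left(5408 + 432\right) \left(-1505\right) = 5840 \left(-1505\right) = -8789200$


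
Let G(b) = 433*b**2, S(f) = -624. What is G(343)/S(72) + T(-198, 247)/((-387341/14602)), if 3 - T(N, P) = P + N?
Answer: -19731512670989/241700784 ≈ -81636.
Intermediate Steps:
T(N, P) = 3 - N - P (T(N, P) = 3 - (P + N) = 3 - (N + P) = 3 + (-N - P) = 3 - N - P)
G(343)/S(72) + T(-198, 247)/((-387341/14602)) = (433*343**2)/(-624) + (3 - 1*(-198) - 1*247)/((-387341/14602)) = (433*117649)*(-1/624) + (3 + 198 - 247)/((-387341*1/14602)) = 50942017*(-1/624) - 46/(-387341/14602) = -50942017/624 - 46*(-14602/387341) = -50942017/624 + 671692/387341 = -19731512670989/241700784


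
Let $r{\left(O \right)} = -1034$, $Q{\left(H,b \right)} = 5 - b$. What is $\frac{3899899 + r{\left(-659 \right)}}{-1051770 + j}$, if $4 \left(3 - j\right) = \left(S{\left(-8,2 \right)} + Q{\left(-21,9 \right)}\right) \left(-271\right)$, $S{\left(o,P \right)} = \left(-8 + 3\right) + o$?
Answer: $- \frac{3119092}{842335} \approx -3.7029$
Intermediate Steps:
$S{\left(o,P \right)} = -5 + o$
$j = - \frac{4595}{4}$ ($j = 3 - \frac{\left(\left(-5 - 8\right) + \left(5 - 9\right)\right) \left(-271\right)}{4} = 3 - \frac{\left(-13 + \left(5 - 9\right)\right) \left(-271\right)}{4} = 3 - \frac{\left(-13 - 4\right) \left(-271\right)}{4} = 3 - \frac{\left(-17\right) \left(-271\right)}{4} = 3 - \frac{4607}{4} = - \frac{4595}{4} \approx -1148.8$)
$\frac{3899899 + r{\left(-659 \right)}}{-1051770 + j} = \frac{3899899 - 1034}{-1051770 - \frac{4595}{4}} = \frac{3898865}{- \frac{4211675}{4}} = 3898865 \left(- \frac{4}{4211675}\right) = - \frac{3119092}{842335}$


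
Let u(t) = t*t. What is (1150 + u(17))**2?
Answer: 2070721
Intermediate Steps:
u(t) = t**2
(1150 + u(17))**2 = (1150 + 17**2)**2 = (1150 + 289)**2 = 1439**2 = 2070721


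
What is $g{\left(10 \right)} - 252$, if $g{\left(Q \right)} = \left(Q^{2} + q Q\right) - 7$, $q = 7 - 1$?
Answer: $-99$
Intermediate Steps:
$q = 6$
$g{\left(Q \right)} = -7 + Q^{2} + 6 Q$ ($g{\left(Q \right)} = \left(Q^{2} + 6 Q\right) - 7 = -7 + Q^{2} + 6 Q$)
$g{\left(10 \right)} - 252 = \left(-7 + 10^{2} + 6 \cdot 10\right) - 252 = \left(-7 + 100 + 60\right) - 252 = 153 - 252 = -99$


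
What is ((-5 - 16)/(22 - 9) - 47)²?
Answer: 399424/169 ≈ 2363.5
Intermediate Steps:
((-5 - 16)/(22 - 9) - 47)² = (-21/13 - 47)² = (-632/13)² = 399424/169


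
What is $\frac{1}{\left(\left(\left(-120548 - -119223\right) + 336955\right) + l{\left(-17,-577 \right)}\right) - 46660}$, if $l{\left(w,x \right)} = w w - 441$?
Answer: $\frac{1}{288818} \approx 3.4624 \cdot 10^{-6}$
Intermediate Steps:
$l{\left(w,x \right)} = -441 + w^{2}$ ($l{\left(w,x \right)} = w^{2} - 441 = -441 + w^{2}$)
$\frac{1}{\left(\left(\left(-120548 - -119223\right) + 336955\right) + l{\left(-17,-577 \right)}\right) - 46660} = \frac{1}{\left(\left(\left(-120548 - -119223\right) + 336955\right) - \left(441 - \left(-17\right)^{2}\right)\right) - 46660} = \frac{1}{\left(\left(\left(-120548 + 119223\right) + 336955\right) + \left(-441 + 289\right)\right) - 46660} = \frac{1}{\left(\left(-1325 + 336955\right) - 152\right) - 46660} = \frac{1}{\left(335630 - 152\right) - 46660} = \frac{1}{335478 - 46660} = \frac{1}{288818}$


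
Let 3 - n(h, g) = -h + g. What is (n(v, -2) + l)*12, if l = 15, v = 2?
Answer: 264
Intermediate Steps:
n(h, g) = 3 + h - g (n(h, g) = 3 - (-h + g) = 3 - (g - h) = 3 + (h - g) = 3 + h - g)
(n(v, -2) + l)*12 = ((3 + 2 - 1*(-2)) + 15)*12 = ((3 + 2 + 2) + 15)*12 = (7 + 15)*12 = 22*12 = 264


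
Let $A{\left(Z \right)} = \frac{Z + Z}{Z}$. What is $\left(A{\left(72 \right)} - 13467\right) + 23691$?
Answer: $10226$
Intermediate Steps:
$A{\left(Z \right)} = 2$ ($A{\left(Z \right)} = \frac{2 Z}{Z} = 2$)
$\left(A{\left(72 \right)} - 13467\right) + 23691 = \left(2 - 13467\right) + 23691 = -13465 + 23691 = 10226$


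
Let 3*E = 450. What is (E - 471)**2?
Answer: 103041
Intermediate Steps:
E = 150 (E = (1/3)*450 = 150)
(E - 471)**2 = (150 - 471)**2 = (-321)**2 = 103041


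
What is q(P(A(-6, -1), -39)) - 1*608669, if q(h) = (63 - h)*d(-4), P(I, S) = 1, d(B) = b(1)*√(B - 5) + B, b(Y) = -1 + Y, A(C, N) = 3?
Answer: -608917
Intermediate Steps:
d(B) = B (d(B) = (-1 + 1)*√(B - 5) + B = 0*√(-5 + B) + B = 0 + B = B)
q(h) = -252 + 4*h (q(h) = (63 - h)*(-4) = -252 + 4*h)
q(P(A(-6, -1), -39)) - 1*608669 = (-252 + 4*1) - 1*608669 = (-252 + 4) - 608669 = -248 - 608669 = -608917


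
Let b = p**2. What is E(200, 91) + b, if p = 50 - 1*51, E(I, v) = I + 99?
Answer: 300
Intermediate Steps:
E(I, v) = 99 + I
p = -1 (p = 50 - 51 = -1)
b = 1 (b = (-1)**2 = 1)
E(200, 91) + b = (99 + 200) + 1 = 299 + 1 = 300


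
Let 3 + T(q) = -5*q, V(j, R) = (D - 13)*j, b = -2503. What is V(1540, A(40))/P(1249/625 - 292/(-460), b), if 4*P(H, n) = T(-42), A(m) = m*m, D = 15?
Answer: 12320/207 ≈ 59.517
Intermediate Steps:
A(m) = m**2
V(j, R) = 2*j (V(j, R) = (15 - 13)*j = 2*j)
T(q) = -3 - 5*q
P(H, n) = 207/4 (P(H, n) = (-3 - 5*(-42))/4 = (-3 + 210)/4 = (1/4)*207 = 207/4)
V(1540, A(40))/P(1249/625 - 292/(-460), b) = (2*1540)/(207/4) = 3080*(4/207) = 12320/207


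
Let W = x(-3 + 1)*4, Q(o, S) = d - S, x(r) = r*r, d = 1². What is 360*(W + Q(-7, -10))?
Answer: 9720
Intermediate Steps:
d = 1
x(r) = r²
Q(o, S) = 1 - S
W = 16 (W = (-3 + 1)²*4 = (-2)²*4 = 4*4 = 16)
360*(W + Q(-7, -10)) = 360*(16 + (1 - 1*(-10))) = 360*(16 + (1 + 10)) = 360*(16 + 11) = 360*27 = 9720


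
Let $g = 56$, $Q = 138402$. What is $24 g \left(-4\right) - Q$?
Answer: $-143778$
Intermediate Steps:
$24 g \left(-4\right) - Q = 24 \cdot 56 \left(-4\right) - 138402 = 1344 \left(-4\right) - 138402 = -5376 - 138402 = -143778$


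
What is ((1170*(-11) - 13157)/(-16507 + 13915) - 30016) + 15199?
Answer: -38379637/2592 ≈ -14807.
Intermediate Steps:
((1170*(-11) - 13157)/(-16507 + 13915) - 30016) + 15199 = ((-12870 - 13157)/(-2592) - 30016) + 15199 = (-26027*(-1/2592) - 30016) + 15199 = (26027/2592 - 30016) + 15199 = -77775445/2592 + 15199 = -38379637/2592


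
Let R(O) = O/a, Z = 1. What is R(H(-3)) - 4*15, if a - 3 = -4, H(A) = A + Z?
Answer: -58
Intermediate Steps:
H(A) = 1 + A (H(A) = A + 1 = 1 + A)
a = -1 (a = 3 - 4 = -1)
R(O) = -O (R(O) = O/(-1) = O*(-1) = -O)
R(H(-3)) - 4*15 = -(1 - 3) - 4*15 = -1*(-2) - 60 = 2 - 60 = -58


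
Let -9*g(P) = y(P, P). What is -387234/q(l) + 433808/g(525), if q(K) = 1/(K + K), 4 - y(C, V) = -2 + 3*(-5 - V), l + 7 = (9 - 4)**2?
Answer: -97600092/7 ≈ -1.3943e+7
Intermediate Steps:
l = 18 (l = -7 + (9 - 4)**2 = -7 + 5**2 = -7 + 25 = 18)
y(C, V) = 21 + 3*V (y(C, V) = 4 - (-2 + 3*(-5 - V)) = 4 - (-2 + (-15 - 3*V)) = 4 - (-17 - 3*V) = 4 + (17 + 3*V) = 21 + 3*V)
g(P) = -7/3 - P/3 (g(P) = -(21 + 3*P)/9 = -7/3 - P/3)
q(K) = 1/(2*K)
-387234/q(l) + 433808/g(525) = -387234/((1/2)/18) + 433808/(-7/3 - 1/3*525) = -387234/((1/2)*(1/18)) + 433808/(-7/3 - 175) = -387234/1/36 + 433808/(-532/3) = -387234*36 + 433808*(-3/532) = -13940424 - 17124/7 = -97600092/7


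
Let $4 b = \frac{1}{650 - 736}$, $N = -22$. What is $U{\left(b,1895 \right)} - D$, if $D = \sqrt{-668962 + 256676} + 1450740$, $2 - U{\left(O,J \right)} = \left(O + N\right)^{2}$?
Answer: $- \frac{171731821729}{118336} - 7 i \sqrt{8414} \approx -1.4512 \cdot 10^{6} - 642.09 i$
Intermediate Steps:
$b = - \frac{1}{344}$ ($b = \frac{1}{4 \left(650 - 736\right)} = \frac{1}{4 \left(-86\right)} = \frac{1}{4} \left(- \frac{1}{86}\right) = - \frac{1}{344} \approx -0.002907$)
$U{\left(O,J \right)} = 2 - \left(-22 + O\right)^{2}$ ($U{\left(O,J \right)} = 2 - \left(O - 22\right)^{2} = 2 - \left(-22 + O\right)^{2}$)
$D = 1450740 + 7 i \sqrt{8414}$ ($D = \sqrt{-412286} + 1450740 = 7 i \sqrt{8414} + 1450740 = 1450740 + 7 i \sqrt{8414} \approx 1.4507 \cdot 10^{6} + 642.09 i$)
$U{\left(b,1895 \right)} - D = \left(2 - \left(-22 - \frac{1}{344}\right)^{2}\right) - \left(1450740 + 7 i \sqrt{8414}\right) = \left(2 - \left(- \frac{7569}{344}\right)^{2}\right) - \left(1450740 + 7 i \sqrt{8414}\right) = \left(2 - \frac{57289761}{118336}\right) - \left(1450740 + 7 i \sqrt{8414}\right) = - \frac{57053089}{118336} - \left(1450740 + 7 i \sqrt{8414}\right) = - \frac{171731821729}{118336} - 7 i \sqrt{8414}$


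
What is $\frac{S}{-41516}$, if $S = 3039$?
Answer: $- \frac{3039}{41516} \approx -0.073201$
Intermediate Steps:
$\frac{S}{-41516} = \frac{3039}{-41516} = 3039 \left(- \frac{1}{41516}\right) = - \frac{3039}{41516}$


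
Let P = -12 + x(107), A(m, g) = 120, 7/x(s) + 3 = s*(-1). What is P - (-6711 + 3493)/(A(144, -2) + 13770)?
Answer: -361561/30558 ≈ -11.832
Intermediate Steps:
x(s) = 7/(-3 - s) (x(s) = 7/(-3 + s*(-1)) = 7/(-3 - s))
P = -1327/110 (P = -12 - 7/(3 + 107) = -12 - 7/110 = -1327/110 ≈ -12.064)
P - (-6711 + 3493)/(A(144, -2) + 13770) = -1327/110 - (-6711 + 3493)/(120 + 13770) = -1327/110 - (-3218)/13890 = -1327/110 - 1*(-1609/6945) = -1327/110 + 1609/6945 = -361561/30558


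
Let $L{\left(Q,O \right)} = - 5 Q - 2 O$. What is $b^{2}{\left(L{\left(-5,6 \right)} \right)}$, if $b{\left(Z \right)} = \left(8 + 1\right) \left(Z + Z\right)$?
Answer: $54756$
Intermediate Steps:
$b{\left(Z \right)} = 18 Z$ ($b{\left(Z \right)} = 9 \cdot 2 Z = 18 Z$)
$b^{2}{\left(L{\left(-5,6 \right)} \right)} = \left(18 \left(\left(-5\right) \left(-5\right) - 12\right)\right)^{2} = \left(18 \left(25 - 12\right)\right)^{2} = \left(18 \cdot 13\right)^{2} = 234^{2} = 54756$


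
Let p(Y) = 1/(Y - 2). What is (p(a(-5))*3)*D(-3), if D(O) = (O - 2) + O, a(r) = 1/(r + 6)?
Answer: 24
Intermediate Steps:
a(r) = 1/(6 + r)
D(O) = -2 + 2*O (D(O) = (-2 + O) + O = -2 + 2*O)
p(Y) = 1/(-2 + Y)
(p(a(-5))*3)*D(-3) = (3/(-2 + 1/(6 - 5)))*(-2 + 2*(-3)) = (3/(-2 + 1/1))*(-2 - 6) = (3/(-2 + 1))*(-8) = (3/(-1))*(-8) = -1*3*(-8) = -3*(-8) = 24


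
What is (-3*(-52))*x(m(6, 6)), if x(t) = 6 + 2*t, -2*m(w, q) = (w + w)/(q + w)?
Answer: 780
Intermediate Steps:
m(w, q) = -w/(q + w) (m(w, q) = -(w + w)/(2*(q + w)) = -2*w/(2*(q + w)) = -w/(q + w))
(-3*(-52))*x(m(6, 6)) = (-3*(-52))*(6 + 2*(-1*6/(6 + 6))) = 156*(6 + 2*(-1*6/12)) = 156*(6 + 2*(-1*6*1/12)) = 156*(6 + 2*(-½)) = 156*(6 - 1) = 156*5 = 780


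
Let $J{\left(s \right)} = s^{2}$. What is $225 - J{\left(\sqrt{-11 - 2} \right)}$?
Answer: $238$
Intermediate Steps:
$225 - J{\left(\sqrt{-11 - 2} \right)} = 225 - \left(\sqrt{-11 - 2}\right)^{2} = 225 - \left(\sqrt{-13}\right)^{2} = 225 - \left(i \sqrt{13}\right)^{2} = 225 - -13 = 225 + 13 = 238$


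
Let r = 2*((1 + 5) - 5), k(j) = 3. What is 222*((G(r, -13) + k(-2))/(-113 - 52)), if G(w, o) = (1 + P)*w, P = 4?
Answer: -962/55 ≈ -17.491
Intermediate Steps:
r = 2 (r = 2*(6 - 5) = 2*1 = 2)
G(w, o) = 5*w (G(w, o) = (1 + 4)*w = 5*w)
222*((G(r, -13) + k(-2))/(-113 - 52)) = 222*((5*2 + 3)/(-113 - 52)) = 222*((10 + 3)/(-165)) = 222*(13*(-1/165)) = 222*(-13/165) = -962/55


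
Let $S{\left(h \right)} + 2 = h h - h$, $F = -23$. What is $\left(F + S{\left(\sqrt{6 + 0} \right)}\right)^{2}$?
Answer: $\left(19 + \sqrt{6}\right)^{2} \approx 460.08$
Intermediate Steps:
$S{\left(h \right)} = -2 + h^{2} - h$ ($S{\left(h \right)} = -2 - \left(h - h h\right) = -2 + \left(h^{2} - h\right) = -2 + h^{2} - h$)
$\left(F + S{\left(\sqrt{6 + 0} \right)}\right)^{2} = \left(-23 - \left(2 - 6 + \sqrt{6 + 0}\right)\right)^{2} = \left(-23 - \left(2 - 6 + \sqrt{6}\right)\right)^{2} = \left(-23 - \left(-4 + \sqrt{6}\right)\right)^{2} = \left(-23 + \left(4 - \sqrt{6}\right)\right)^{2} = \left(-19 - \sqrt{6}\right)^{2}$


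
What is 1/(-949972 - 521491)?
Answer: -1/1471463 ≈ -6.7960e-7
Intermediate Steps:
1/(-949972 - 521491) = 1/(-1471463) = -1/1471463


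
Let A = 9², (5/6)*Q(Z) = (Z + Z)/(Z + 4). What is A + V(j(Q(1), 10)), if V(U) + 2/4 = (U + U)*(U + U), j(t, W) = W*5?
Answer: 20161/2 ≈ 10081.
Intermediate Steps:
Q(Z) = 12*Z/(5*(4 + Z)) (Q(Z) = 6*((Z + Z)/(Z + 4))/5 = 6*((2*Z)/(4 + Z))/5 = 6*(2*Z/(4 + Z))/5 = 12*Z/(5*(4 + Z)))
j(t, W) = 5*W
A = 81
V(U) = -½ + 4*U² (V(U) = -½ + (U + U)*(U + U) = -½ + (2*U)*(2*U) = -½ + 4*U²)
A + V(j(Q(1), 10)) = 81 + (-½ + 4*(5*10)²) = 81 + (-½ + 4*50²) = 81 + (-½ + 4*2500) = 81 + (-½ + 10000) = 81 + 19999/2 = 20161/2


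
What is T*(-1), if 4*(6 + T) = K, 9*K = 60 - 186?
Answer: 19/2 ≈ 9.5000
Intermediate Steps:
K = -14 (K = (60 - 186)/9 = (⅑)*(-126) = -14)
T = -19/2 (T = -6 + (¼)*(-14) = -6 - 7/2 = -19/2 ≈ -9.5000)
T*(-1) = -19/2*(-1) = 19/2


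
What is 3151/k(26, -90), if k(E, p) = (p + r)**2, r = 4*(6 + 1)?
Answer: 3151/3844 ≈ 0.81972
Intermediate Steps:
r = 28 (r = 4*7 = 28)
k(E, p) = (28 + p)**2 (k(E, p) = (p + 28)**2 = (28 + p)**2)
3151/k(26, -90) = 3151/((28 - 90)**2) = 3151/((-62)**2) = 3151/3844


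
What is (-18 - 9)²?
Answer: 729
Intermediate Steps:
(-18 - 9)² = (-27)² = 729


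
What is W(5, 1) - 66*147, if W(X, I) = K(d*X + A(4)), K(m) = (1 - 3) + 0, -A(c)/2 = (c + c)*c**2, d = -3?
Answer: -9704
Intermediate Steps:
A(c) = -4*c**3 (A(c) = -2*(c + c)*c**2 = -2*2*c*c**2 = -4*c**3)
K(m) = -2 (K(m) = -2 + 0 = -2)
W(X, I) = -2
W(5, 1) - 66*147 = -2 - 66*147 = -2 - 9702 = -9704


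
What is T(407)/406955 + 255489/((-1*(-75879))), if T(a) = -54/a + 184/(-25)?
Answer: 352638222378641/104732422892625 ≈ 3.3670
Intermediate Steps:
T(a) = -184/25 - 54/a (T(a) = -54/a + 184*(-1/25) = -54/a - 184/25 = -184/25 - 54/a)
T(407)/406955 + 255489/((-1*(-75879))) = (-184/25 - 54/407)/406955 + 255489/((-1*(-75879))) = (-184/25 - 54*1/407)*(1/406955) + 255489/75879 = (-184/25 - 54/407)*(1/406955) + 255489*(1/75879) = -76238/10175*1/406955 + 85163/25293 = -76238/4140767125 + 85163/25293 = 352638222378641/104732422892625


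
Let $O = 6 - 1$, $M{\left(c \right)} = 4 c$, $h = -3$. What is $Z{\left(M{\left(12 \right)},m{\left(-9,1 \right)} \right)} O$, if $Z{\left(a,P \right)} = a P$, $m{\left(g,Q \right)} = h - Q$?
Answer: $-960$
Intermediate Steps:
$m{\left(g,Q \right)} = -3 - Q$
$O = 5$
$Z{\left(a,P \right)} = P a$
$Z{\left(M{\left(12 \right)},m{\left(-9,1 \right)} \right)} O = \left(-3 - 1\right) 4 \cdot 12 \cdot 5 = \left(-3 - 1\right) 48 \cdot 5 = \left(-4\right) 48 \cdot 5 = \left(-192\right) 5 = -960$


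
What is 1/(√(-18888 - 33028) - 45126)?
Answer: -22563/1018203896 - I*√12979/1018203896 ≈ -2.216e-5 - 1.1189e-7*I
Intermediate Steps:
1/(√(-18888 - 33028) - 45126) = 1/(√(-51916) - 45126) = 1/(2*I*√12979 - 45126) = 1/(-45126 + 2*I*√12979)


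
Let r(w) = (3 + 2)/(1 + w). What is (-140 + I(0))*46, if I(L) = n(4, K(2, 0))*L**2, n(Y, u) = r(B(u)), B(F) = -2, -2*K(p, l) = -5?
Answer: -6440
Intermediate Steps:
K(p, l) = 5/2 (K(p, l) = -1/2*(-5) = 5/2)
r(w) = 5/(1 + w)
n(Y, u) = -5 (n(Y, u) = 5/(1 - 2) = 5/(-1) = 5*(-1) = -5)
I(L) = -5*L**2
(-140 + I(0))*46 = (-140 - 5*0**2)*46 = (-140 - 5*0)*46 = (-140 + 0)*46 = -140*46 = -6440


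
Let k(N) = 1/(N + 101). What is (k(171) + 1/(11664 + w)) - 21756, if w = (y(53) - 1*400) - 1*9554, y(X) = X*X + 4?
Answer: -26765444741/1230256 ≈ -21756.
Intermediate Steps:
y(X) = 4 + X² (y(X) = X² + 4 = 4 + X²)
k(N) = 1/(101 + N)
w = -7141 (w = ((4 + 53²) - 1*400) - 1*9554 = ((4 + 2809) - 400) - 9554 = (2813 - 400) - 9554 = 2413 - 9554 = -7141)
(k(171) + 1/(11664 + w)) - 21756 = (1/(101 + 171) + 1/(11664 - 7141)) - 21756 = (1/272 + 1/4523) - 21756 = 4795/1230256 - 21756 = -26765444741/1230256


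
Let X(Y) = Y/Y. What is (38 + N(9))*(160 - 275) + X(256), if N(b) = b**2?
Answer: -13684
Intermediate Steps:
X(Y) = 1
(38 + N(9))*(160 - 275) + X(256) = (38 + 9**2)*(160 - 275) + 1 = (38 + 81)*(-115) + 1 = 119*(-115) + 1 = -13685 + 1 = -13684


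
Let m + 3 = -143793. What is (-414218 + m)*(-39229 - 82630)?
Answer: 67999028026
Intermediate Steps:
m = -143796 (m = -3 - 143793 = -143796)
(-414218 + m)*(-39229 - 82630) = (-414218 - 143796)*(-39229 - 82630) = -558014*(-121859) = 67999028026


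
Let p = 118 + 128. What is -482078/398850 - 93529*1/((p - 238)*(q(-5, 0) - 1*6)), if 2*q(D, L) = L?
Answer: 2071161217/1063600 ≈ 1947.3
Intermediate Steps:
q(D, L) = L/2
p = 246
-482078/398850 - 93529*1/((p - 238)*(q(-5, 0) - 1*6)) = -482078/398850 - 93529*1/((246 - 238)*((½)*0 - 1*6)) = -482078*1/398850 - 93529*1/(8*(0 - 6)) = -241039/199425 - 93529/(8*(-6)) = -241039/199425 - 93529/(-48) = -241039/199425 - 93529*(-1/48) = -241039/199425 + 93529/48 = 2071161217/1063600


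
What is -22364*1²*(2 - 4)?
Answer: 44728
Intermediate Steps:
-22364*1²*(2 - 4) = -22364*(-2) = 44728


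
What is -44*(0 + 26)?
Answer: -1144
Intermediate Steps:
-44*(0 + 26) = -44*26 = -1144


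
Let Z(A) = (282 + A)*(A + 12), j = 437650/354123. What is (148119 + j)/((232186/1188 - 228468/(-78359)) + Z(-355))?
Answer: 24660885403362198/4201826983215421 ≈ 5.8691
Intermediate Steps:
j = 437650/354123 (j = 437650*(1/354123) = 437650/354123 ≈ 1.2359)
Z(A) = (12 + A)*(282 + A) (Z(A) = (282 + A)*(12 + A) = (12 + A)*(282 + A))
(148119 + j)/((232186/1188 - 228468/(-78359)) + Z(-355)) = (148119 + 437650/354123)/((232186/1188 - 228468/(-78359)) + (3384 + (-355)² + 294*(-355))) = 52452782287/(354123*((232186*(1/1188) - 228468*(-1/78359)) + (3384 + 126025 - 104370))) = 52452782287/(354123*((116093/594 + 228468/78359) + 25039)) = 52452782287/(354123*(9232641379/46545246 + 25039)) = 52452782287/(354123*(1174679055973/46545246)) = (52452782287/354123)*(46545246/1174679055973) = 24660885403362198/4201826983215421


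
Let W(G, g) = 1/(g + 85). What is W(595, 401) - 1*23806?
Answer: -11569715/486 ≈ -23806.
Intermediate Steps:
W(G, g) = 1/(85 + g)
W(595, 401) - 1*23806 = 1/(85 + 401) - 1*23806 = 1/486 - 23806 = -11569715/486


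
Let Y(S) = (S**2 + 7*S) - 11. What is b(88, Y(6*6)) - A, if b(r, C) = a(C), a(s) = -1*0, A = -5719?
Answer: 5719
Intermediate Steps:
Y(S) = -11 + S**2 + 7*S
a(s) = 0
b(r, C) = 0
b(88, Y(6*6)) - A = 0 - 1*(-5719) = 0 + 5719 = 5719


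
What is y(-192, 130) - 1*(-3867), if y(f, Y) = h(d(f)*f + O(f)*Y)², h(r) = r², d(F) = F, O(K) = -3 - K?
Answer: 14244105233680962603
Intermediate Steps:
y(f, Y) = (f² + Y*(-3 - f))⁴ (y(f, Y) = ((f*f + (-3 - f)*Y)²)² = ((f² + Y*(-3 - f))²)² = (f² + Y*(-3 - f))⁴)
y(-192, 130) - 1*(-3867) = (-1*(-192)² + 130*(3 - 192))⁴ - 1*(-3867) = (-1*36864 + 130*(-189))⁴ + 3867 = (-36864 - 24570)⁴ + 3867 = (-61434)⁴ + 3867 = 14244105233680958736 + 3867 = 14244105233680962603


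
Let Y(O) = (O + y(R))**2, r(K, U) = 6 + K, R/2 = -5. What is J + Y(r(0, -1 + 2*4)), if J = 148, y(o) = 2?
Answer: 212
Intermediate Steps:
R = -10 (R = 2*(-5) = -10)
Y(O) = (2 + O)**2 (Y(O) = (O + 2)**2 = (2 + O)**2)
J + Y(r(0, -1 + 2*4)) = 148 + (2 + (6 + 0))**2 = 148 + (2 + 6)**2 = 148 + 8**2 = 148 + 64 = 212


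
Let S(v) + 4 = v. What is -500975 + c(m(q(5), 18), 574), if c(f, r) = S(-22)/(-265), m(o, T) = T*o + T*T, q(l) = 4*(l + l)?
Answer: -132758349/265 ≈ -5.0098e+5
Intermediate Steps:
S(v) = -4 + v
q(l) = 8*l (q(l) = 4*(2*l) = 8*l)
m(o, T) = T² + T*o (m(o, T) = T*o + T² = T² + T*o)
c(f, r) = 26/265 (c(f, r) = (-4 - 22)/(-265) = -26*(-1/265) = 26/265)
-500975 + c(m(q(5), 18), 574) = -500975 + 26/265 = -132758349/265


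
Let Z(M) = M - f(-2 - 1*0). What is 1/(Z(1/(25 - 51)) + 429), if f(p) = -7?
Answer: 26/11335 ≈ 0.0022938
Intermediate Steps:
Z(M) = 7 + M (Z(M) = M - 1*(-7) = M + 7 = 7 + M)
1/(Z(1/(25 - 51)) + 429) = 1/((7 + 1/(25 - 51)) + 429) = 1/((7 + 1/(-26)) + 429) = 1/((7 - 1/26) + 429) = 1/(181/26 + 429) = 1/(11335/26) = 26/11335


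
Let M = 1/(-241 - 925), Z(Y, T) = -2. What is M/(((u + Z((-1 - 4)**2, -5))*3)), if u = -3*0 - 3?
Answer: 1/17490 ≈ 5.7176e-5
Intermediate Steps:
u = -3 (u = 0 - 3 = -3)
M = -1/1166 (M = 1/(-1166) = -1/1166 ≈ -0.00085763)
M/(((u + Z((-1 - 4)**2, -5))*3)) = -1/(3*(-3 - 2))/1166 = -1/(1166*((-5*3))) = -1/1166/(-15) = -1/1166*(-1/15) = 1/17490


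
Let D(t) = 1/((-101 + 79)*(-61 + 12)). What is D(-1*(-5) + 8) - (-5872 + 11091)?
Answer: -5626081/1078 ≈ -5219.0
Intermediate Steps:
D(t) = 1/1078 (D(t) = 1/(-22*(-49)) = 1/1078)
D(-1*(-5) + 8) - (-5872 + 11091) = 1/1078 - (-5872 + 11091) = 1/1078 - 1*5219 = 1/1078 - 5219 = -5626081/1078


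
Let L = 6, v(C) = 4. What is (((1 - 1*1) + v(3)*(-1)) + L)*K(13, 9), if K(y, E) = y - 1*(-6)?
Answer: 38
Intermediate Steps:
K(y, E) = 6 + y (K(y, E) = y + 6 = 6 + y)
(((1 - 1*1) + v(3)*(-1)) + L)*K(13, 9) = (((1 - 1*1) + 4*(-1)) + 6)*(6 + 13) = (((1 - 1) - 4) + 6)*19 = ((0 - 4) + 6)*19 = (-4 + 6)*19 = 2*19 = 38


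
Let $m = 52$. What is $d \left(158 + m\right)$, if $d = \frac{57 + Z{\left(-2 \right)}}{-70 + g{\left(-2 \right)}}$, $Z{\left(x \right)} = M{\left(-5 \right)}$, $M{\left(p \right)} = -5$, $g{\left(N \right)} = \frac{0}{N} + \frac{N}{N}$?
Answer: $- \frac{3640}{23} \approx -158.26$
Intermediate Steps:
$g{\left(N \right)} = 1$ ($g{\left(N \right)} = 0 + 1 = 1$)
$Z{\left(x \right)} = -5$
$d = - \frac{52}{69}$ ($d = \frac{57 - 5}{-70 + 1} = \frac{52}{-69} = 52 \left(- \frac{1}{69}\right) = - \frac{52}{69} \approx -0.75362$)
$d \left(158 + m\right) = - \frac{52 \left(158 + 52\right)}{69} = \left(- \frac{52}{69}\right) 210 = - \frac{3640}{23}$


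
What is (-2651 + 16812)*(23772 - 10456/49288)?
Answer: 2073991525585/6161 ≈ 3.3663e+8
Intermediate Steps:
(-2651 + 16812)*(23772 - 10456/49288) = 14161*(23772 - 10456*1/49288) = 14161*(23772 - 1307/6161) = 14161*(146457985/6161) = 2073991525585/6161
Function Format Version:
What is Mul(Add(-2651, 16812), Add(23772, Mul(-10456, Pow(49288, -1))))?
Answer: Rational(2073991525585, 6161) ≈ 3.3663e+8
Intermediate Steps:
Mul(Add(-2651, 16812), Add(23772, Mul(-10456, Pow(49288, -1)))) = Mul(14161, Add(23772, Mul(-10456, Rational(1, 49288)))) = Mul(14161, Add(23772, Rational(-1307, 6161))) = Mul(14161, Rational(146457985, 6161)) = Rational(2073991525585, 6161)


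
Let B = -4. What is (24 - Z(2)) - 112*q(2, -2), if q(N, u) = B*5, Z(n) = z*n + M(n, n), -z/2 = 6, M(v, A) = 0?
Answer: 2288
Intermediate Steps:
z = -12 (z = -2*6 = -12)
Z(n) = -12*n (Z(n) = -12*n + 0 = -12*n)
q(N, u) = -20 (q(N, u) = -4*5 = -20)
(24 - Z(2)) - 112*q(2, -2) = (24 - (-12)*2) - 112*(-20) = (24 - 1*(-24)) + 2240 = (24 + 24) + 2240 = 48 + 2240 = 2288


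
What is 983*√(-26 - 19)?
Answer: 2949*I*√5 ≈ 6594.2*I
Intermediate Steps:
983*√(-26 - 19) = 983*√(-45) = 983*(3*I*√5) = 2949*I*√5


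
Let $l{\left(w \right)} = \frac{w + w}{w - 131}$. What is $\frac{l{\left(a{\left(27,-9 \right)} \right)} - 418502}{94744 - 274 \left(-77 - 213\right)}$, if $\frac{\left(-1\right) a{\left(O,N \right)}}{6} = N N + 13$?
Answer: $- \frac{145428881}{60535890} \approx -2.4024$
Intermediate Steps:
$a{\left(O,N \right)} = -78 - 6 N^{2}$ ($a{\left(O,N \right)} = - 6 \left(N N + 13\right) = - 6 \left(N^{2} + 13\right) = - 6 \left(13 + N^{2}\right) = -78 - 6 N^{2}$)
$l{\left(w \right)} = \frac{2 w}{-131 + w}$
$\frac{l{\left(a{\left(27,-9 \right)} \right)} - 418502}{94744 - 274 \left(-77 - 213\right)} = \frac{\frac{2 \left(-78 - 6 \left(-9\right)^{2}\right)}{-131 - \left(78 + 6 \left(-9\right)^{2}\right)} - 418502}{94744 - 274 \left(-77 - 213\right)} = \frac{\frac{2 \left(-78 - 486\right)}{-131 - 564} - 418502}{94744 - -79460} = \frac{\frac{2 \left(-78 - 486\right)}{-131 - 564} - 418502}{94744 + 79460} = \frac{2 \left(-564\right) \frac{1}{-131 - 564} - 418502}{174204} = \left(2 \left(-564\right) \frac{1}{-695} - 418502\right) \frac{1}{174204} = \left(2 \left(-564\right) \left(- \frac{1}{695}\right) - 418502\right) \frac{1}{174204} = \left(\frac{1128}{695} - 418502\right) \frac{1}{174204} = \left(- \frac{290857762}{695}\right) \frac{1}{174204} = - \frac{145428881}{60535890}$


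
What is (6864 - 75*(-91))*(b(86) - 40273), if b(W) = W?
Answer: -550119843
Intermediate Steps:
(6864 - 75*(-91))*(b(86) - 40273) = (6864 - 75*(-91))*(86 - 40273) = (6864 + 6825)*(-40187) = 13689*(-40187) = -550119843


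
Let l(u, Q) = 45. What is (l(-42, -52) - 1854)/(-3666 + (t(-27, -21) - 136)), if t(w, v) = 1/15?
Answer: 27135/57029 ≈ 0.47581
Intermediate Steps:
t(w, v) = 1/15
(l(-42, -52) - 1854)/(-3666 + (t(-27, -21) - 136)) = (45 - 1854)/(-3666 + (1/15 - 136)) = -1809/(-3666 - 2039/15) = -1809/(-57029/15) = -1809*(-15/57029) = 27135/57029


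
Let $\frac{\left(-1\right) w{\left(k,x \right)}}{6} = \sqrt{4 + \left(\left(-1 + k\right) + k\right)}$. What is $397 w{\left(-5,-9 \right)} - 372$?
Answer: $-372 - 2382 i \sqrt{7} \approx -372.0 - 6302.2 i$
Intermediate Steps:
$w{\left(k,x \right)} = - 6 \sqrt{3 + 2 k}$ ($w{\left(k,x \right)} = - 6 \sqrt{4 + \left(\left(-1 + k\right) + k\right)} = - 6 \sqrt{4 + \left(-1 + 2 k\right)} = - 6 \sqrt{3 + 2 k}$)
$397 w{\left(-5,-9 \right)} - 372 = 397 \left(- 6 \sqrt{3 + 2 \left(-5\right)}\right) - 372 = 397 \left(- 6 \sqrt{3 - 10}\right) - 372 = 397 \left(- 6 \sqrt{-7}\right) - 372 = 397 \left(- 6 i \sqrt{7}\right) - 372 = - 2382 i \sqrt{7} - 372 = -372 - 2382 i \sqrt{7}$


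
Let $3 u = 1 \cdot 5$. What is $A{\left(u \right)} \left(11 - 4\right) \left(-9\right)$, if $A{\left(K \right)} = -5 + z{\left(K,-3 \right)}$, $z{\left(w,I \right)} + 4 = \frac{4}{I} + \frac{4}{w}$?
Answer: $\frac{2499}{5} \approx 499.8$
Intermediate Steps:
$u = \frac{5}{3}$ ($u = \frac{1 \cdot 5}{3} = \frac{1}{3} \cdot 5 = \frac{5}{3} \approx 1.6667$)
$z{\left(w,I \right)} = -4 + \frac{4}{I} + \frac{4}{w}$ ($z{\left(w,I \right)} = -4 + \left(\frac{4}{I} + \frac{4}{w}\right) = -4 + \frac{4}{I} + \frac{4}{w}$)
$A{\left(K \right)} = - \frac{31}{3} + \frac{4}{K}$ ($A{\left(K \right)} = -5 + \left(-4 + \frac{4}{-3} + \frac{4}{K}\right) = -5 + \left(-4 + 4 \left(- \frac{1}{3}\right) + \frac{4}{K}\right) = -5 - \left(\frac{16}{3} - \frac{4}{K}\right) = - \frac{31}{3} + \frac{4}{K}$)
$A{\left(u \right)} \left(11 - 4\right) \left(-9\right) = \left(- \frac{31}{3} + \frac{4}{\frac{5}{3}}\right) \left(11 - 4\right) \left(-9\right) = \left(- \frac{31}{3} + 4 \cdot \frac{3}{5}\right) \left(11 - 4\right) \left(-9\right) = \left(- \frac{31}{3} + \frac{12}{5}\right) 7 \left(-9\right) = \left(- \frac{119}{15}\right) 7 \left(-9\right) = \left(- \frac{833}{15}\right) \left(-9\right) = \frac{2499}{5}$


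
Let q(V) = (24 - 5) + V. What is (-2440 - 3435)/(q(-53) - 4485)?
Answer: 5875/4519 ≈ 1.3001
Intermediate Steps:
q(V) = 19 + V
(-2440 - 3435)/(q(-53) - 4485) = (-2440 - 3435)/((19 - 53) - 4485) = -5875/(-34 - 4485) = -5875/(-4519) = -5875*(-1/4519) = 5875/4519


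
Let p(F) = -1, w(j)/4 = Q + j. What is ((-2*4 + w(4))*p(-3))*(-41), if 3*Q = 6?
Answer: 656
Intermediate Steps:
Q = 2 (Q = (⅓)*6 = 2)
w(j) = 8 + 4*j (w(j) = 4*(2 + j) = 8 + 4*j)
((-2*4 + w(4))*p(-3))*(-41) = ((-2*4 + (8 + 4*4))*(-1))*(-41) = ((-8 + (8 + 16))*(-1))*(-41) = ((-8 + 24)*(-1))*(-41) = (16*(-1))*(-41) = -16*(-41) = 656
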